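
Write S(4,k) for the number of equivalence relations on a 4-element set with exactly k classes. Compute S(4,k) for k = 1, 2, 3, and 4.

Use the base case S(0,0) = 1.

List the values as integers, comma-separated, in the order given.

@1  (1,1):0·1+1→1
@2  (2,1):1·1+0→1, (2,2):0·2+1→1
@3  (3,1):1·1+0→1, (3,2):1·2+1→3, (3,3):0·3+1→1
@4  (4,1):1·1+0→1, (4,2):3·2+1→7, (4,3):1·3+3→6, (4,4):0·4+1→1
Read S(4,1) = 1, S(4,2) = 7, S(4,3) = 6, S(4,4) = 1.

1, 7, 6, 1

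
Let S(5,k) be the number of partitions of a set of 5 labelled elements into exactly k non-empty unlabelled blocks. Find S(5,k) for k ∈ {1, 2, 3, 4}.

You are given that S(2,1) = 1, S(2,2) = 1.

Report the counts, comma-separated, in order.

1, 15, 25, 10

@3  (3,1):1·1+0→1, (3,2):1·2+1→3, (3,3):0·3+1→1
@4  (4,1):1·1+0→1, (4,2):3·2+1→7, (4,3):1·3+3→6, (4,4):0·4+1→1
@5  (5,1):1·1+0→1, (5,2):7·2+1→15, (5,3):6·3+7→25, (5,4):1·4+6→10
Read S(5,1) = 1, S(5,2) = 15, S(5,3) = 25, S(5,4) = 10.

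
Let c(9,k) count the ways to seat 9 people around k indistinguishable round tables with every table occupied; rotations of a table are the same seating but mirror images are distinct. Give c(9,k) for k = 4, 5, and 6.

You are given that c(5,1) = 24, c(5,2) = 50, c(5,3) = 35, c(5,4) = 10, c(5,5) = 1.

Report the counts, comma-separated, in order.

@6  (6,1):24·5+0→120, (6,2):50·5+24→274, (6,3):35·5+50→225, (6,4):10·5+35→85, (6,5):1·5+10→15, (6,6):0·5+1→1
@7  (7,2):274·6+120→1764, (7,3):225·6+274→1624, (7,4):85·6+225→735, (7,5):15·6+85→175, (7,6):1·6+15→21
@8  (8,3):1624·7+1764→13132, (8,4):735·7+1624→6769, (8,5):175·7+735→1960, (8,6):21·7+175→322
@9  (9,4):6769·8+13132→67284, (9,5):1960·8+6769→22449, (9,6):322·8+1960→4536
Read c(9,4) = 67284, c(9,5) = 22449, c(9,6) = 4536.

67284, 22449, 4536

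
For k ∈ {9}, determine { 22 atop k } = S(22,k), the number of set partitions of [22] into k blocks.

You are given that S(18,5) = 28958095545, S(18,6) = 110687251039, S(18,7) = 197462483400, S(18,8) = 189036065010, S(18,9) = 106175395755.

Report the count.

row 19: T[19][6]=6·110687251039+28958095545=693081601779  T[19][7]=7·197462483400+110687251039=1492924634839  T[19][8]=8·189036065010+197462483400=1709751003480  T[19][9]=9·106175395755+189036065010=1144614626805
row 20: T[20][7]=7·1492924634839+693081601779=11143554045652  T[20][8]=8·1709751003480+1492924634839=15170932662679  T[20][9]=9·1144614626805+1709751003480=12011282644725
row 21: T[21][8]=8·15170932662679+11143554045652=132511015347084  T[21][9]=9·12011282644725+15170932662679=123272476465204
row 22: T[22][9]=9·123272476465204+132511015347084=1241963303533920
Read S(22,9) = 1241963303533920.

1241963303533920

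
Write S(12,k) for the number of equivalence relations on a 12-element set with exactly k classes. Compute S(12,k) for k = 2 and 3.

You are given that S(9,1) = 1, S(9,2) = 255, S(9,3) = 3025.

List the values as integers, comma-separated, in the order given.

@10  (10,1):1·1+0→1, (10,2):255·2+1→511, (10,3):3025·3+255→9330
@11  (11,1):1·1+0→1, (11,2):511·2+1→1023, (11,3):9330·3+511→28501
@12  (12,2):1023·2+1→2047, (12,3):28501·3+1023→86526
Read S(12,2) = 2047, S(12,3) = 86526.

2047, 86526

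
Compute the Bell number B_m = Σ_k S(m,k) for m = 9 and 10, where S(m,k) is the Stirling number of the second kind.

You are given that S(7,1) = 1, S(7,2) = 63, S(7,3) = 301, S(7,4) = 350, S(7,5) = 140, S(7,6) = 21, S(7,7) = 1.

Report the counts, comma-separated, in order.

r8: T_8,1=1×1+0=1; T_8,2=2×63+1=127; T_8,3=3×301+63=966; T_8,4=4×350+301=1701; T_8,5=5×140+350=1050; T_8,6=6×21+140=266; T_8,7=7×1+21=28; T_8,8=8×0+1=1
r9: T_9,1=1×1+0=1; T_9,2=2×127+1=255; T_9,3=3×966+127=3025; T_9,4=4×1701+966=7770; T_9,5=5×1050+1701=6951; T_9,6=6×266+1050=2646; T_9,7=7×28+266=462; T_9,8=8×1+28=36; T_9,9=9×0+1=1
r10: T_10,1=1×1+0=1; T_10,2=2×255+1=511; T_10,3=3×3025+255=9330; T_10,4=4×7770+3025=34105; T_10,5=5×6951+7770=42525; T_10,6=6×2646+6951=22827; T_10,7=7×462+2646=5880; T_10,8=8×36+462=750; T_10,9=9×1+36=45; T_10,10=10×0+1=1
B_9 = ΣS(9,k) = 1+255+3025+7770+6951+2646+462+36+1 = 21147
B_10 = ΣS(10,k) = 1+511+9330+34105+42525+22827+5880+750+45+1 = 115975

21147, 115975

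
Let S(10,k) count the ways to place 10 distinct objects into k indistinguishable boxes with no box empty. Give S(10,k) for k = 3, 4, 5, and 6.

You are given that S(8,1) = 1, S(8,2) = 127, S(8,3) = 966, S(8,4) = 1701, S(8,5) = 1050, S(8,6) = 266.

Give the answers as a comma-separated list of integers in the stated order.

9330, 34105, 42525, 22827

[9] T[9,2]:2*127+1=255 · T[9,3]:3*966+127=3025 · T[9,4]:4*1701+966=7770 · T[9,5]:5*1050+1701=6951 · T[9,6]:6*266+1050=2646
[10] T[10,3]:3*3025+255=9330 · T[10,4]:4*7770+3025=34105 · T[10,5]:5*6951+7770=42525 · T[10,6]:6*2646+6951=22827
Read S(10,3) = 9330, S(10,4) = 34105, S(10,5) = 42525, S(10,6) = 22827.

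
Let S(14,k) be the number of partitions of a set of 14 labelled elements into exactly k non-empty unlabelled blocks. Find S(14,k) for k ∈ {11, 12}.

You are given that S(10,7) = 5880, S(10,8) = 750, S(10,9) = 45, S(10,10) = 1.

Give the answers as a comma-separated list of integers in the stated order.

66066, 3367

@11  (11,8):750·8+5880→11880, (11,9):45·9+750→1155, (11,10):1·10+45→55, (11,11):0·11+1→1
@12  (12,9):1155·9+11880→22275, (12,10):55·10+1155→1705, (12,11):1·11+55→66, (12,12):0·12+1→1
@13  (13,10):1705·10+22275→39325, (13,11):66·11+1705→2431, (13,12):1·12+66→78
@14  (14,11):2431·11+39325→66066, (14,12):78·12+2431→3367
Read S(14,11) = 66066, S(14,12) = 3367.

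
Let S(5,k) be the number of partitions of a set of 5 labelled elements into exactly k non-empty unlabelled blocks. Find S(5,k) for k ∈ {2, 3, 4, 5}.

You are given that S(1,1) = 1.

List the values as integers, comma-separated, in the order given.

i=2: T(2,1)=0+1·1=1 | T(2,2)=1+2·0=1
i=3: T(3,1)=0+1·1=1 | T(3,2)=1+2·1=3 | T(3,3)=1+3·0=1
i=4: T(4,1)=0+1·1=1 | T(4,2)=1+2·3=7 | T(4,3)=3+3·1=6 | T(4,4)=1+4·0=1
i=5: T(5,2)=1+2·7=15 | T(5,3)=7+3·6=25 | T(5,4)=6+4·1=10 | T(5,5)=1+5·0=1
Read S(5,2) = 15, S(5,3) = 25, S(5,4) = 10, S(5,5) = 1.

15, 25, 10, 1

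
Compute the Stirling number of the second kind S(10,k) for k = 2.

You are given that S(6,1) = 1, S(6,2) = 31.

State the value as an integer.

[7] T[7,1]:1*1+0=1 · T[7,2]:2*31+1=63
[8] T[8,1]:1*1+0=1 · T[8,2]:2*63+1=127
[9] T[9,1]:1*1+0=1 · T[9,2]:2*127+1=255
[10] T[10,2]:2*255+1=511
Read S(10,2) = 511.

511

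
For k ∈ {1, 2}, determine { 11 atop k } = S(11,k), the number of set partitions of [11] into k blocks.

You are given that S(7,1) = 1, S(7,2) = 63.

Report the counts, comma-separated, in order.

1, 1023

row 8: T[8][1]=1·1+0=1  T[8][2]=2·63+1=127
row 9: T[9][1]=1·1+0=1  T[9][2]=2·127+1=255
row 10: T[10][1]=1·1+0=1  T[10][2]=2·255+1=511
row 11: T[11][1]=1·1+0=1  T[11][2]=2·511+1=1023
Read S(11,1) = 1, S(11,2) = 1023.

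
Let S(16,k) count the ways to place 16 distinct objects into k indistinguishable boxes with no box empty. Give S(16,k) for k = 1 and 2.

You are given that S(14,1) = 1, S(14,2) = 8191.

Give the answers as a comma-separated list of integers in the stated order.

1, 32767

row 15: T[15][1]=1·1+0=1  T[15][2]=2·8191+1=16383
row 16: T[16][1]=1·1+0=1  T[16][2]=2·16383+1=32767
Read S(16,1) = 1, S(16,2) = 32767.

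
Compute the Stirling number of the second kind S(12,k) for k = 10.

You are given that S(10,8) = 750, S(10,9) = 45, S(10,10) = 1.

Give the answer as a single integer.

row 11: T[11][9]=9·45+750=1155  T[11][10]=10·1+45=55
row 12: T[12][10]=10·55+1155=1705
Read S(12,10) = 1705.

1705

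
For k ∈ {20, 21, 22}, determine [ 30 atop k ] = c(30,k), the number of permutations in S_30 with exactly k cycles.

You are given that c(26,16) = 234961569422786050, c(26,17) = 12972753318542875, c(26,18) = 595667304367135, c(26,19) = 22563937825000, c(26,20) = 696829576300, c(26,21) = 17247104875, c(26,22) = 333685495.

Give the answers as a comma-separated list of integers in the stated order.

row 27: T[27][17]=26·12972753318542875+234961569422786050=572253155704900800  T[27][18]=26·595667304367135+12972753318542875=28460103232088385  T[27][19]=26·22563937825000+595667304367135=1182329687817135  T[27][20]=26·696829576300+22563937825000=40681506808800  T[27][21]=26·17247104875+696829576300=1145254303050  T[27][22]=26·333685495+17247104875=25922927745
row 28: T[28][18]=27·28460103232088385+572253155704900800=1340675942971287195  T[28][19]=27·1182329687817135+28460103232088385=60383004803151030  T[28][20]=27·40681506808800+1182329687817135=2280730371654735  T[28][21]=27·1145254303050+40681506808800=71603372991150  T[28][22]=27·25922927745+1145254303050=1845173352165
row 29: T[29][19]=28·60383004803151030+1340675942971287195=3031400077459516035  T[29][20]=28·2280730371654735+60383004803151030=124243455209483610  T[29][21]=28·71603372991150+2280730371654735=4285624815406935  T[29][22]=28·1845173352165+71603372991150=123268226851770
row 30: T[30][20]=29·124243455209483610+3031400077459516035=6634460278534540725  T[30][21]=29·4285624815406935+124243455209483610=248526574856284725  T[30][22]=29·123268226851770+4285624815406935=7860403394108265
Read c(30,20) = 6634460278534540725, c(30,21) = 248526574856284725, c(30,22) = 7860403394108265.

6634460278534540725, 248526574856284725, 7860403394108265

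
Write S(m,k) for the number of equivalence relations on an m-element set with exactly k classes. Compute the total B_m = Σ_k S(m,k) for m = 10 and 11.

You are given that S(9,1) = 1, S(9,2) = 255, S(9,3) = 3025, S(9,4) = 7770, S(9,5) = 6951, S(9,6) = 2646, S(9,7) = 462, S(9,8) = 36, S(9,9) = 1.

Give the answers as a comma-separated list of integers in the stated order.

i=10: T(10,1)=0+1·1=1 | T(10,2)=1+2·255=511 | T(10,3)=255+3·3025=9330 | T(10,4)=3025+4·7770=34105 | T(10,5)=7770+5·6951=42525 | T(10,6)=6951+6·2646=22827 | T(10,7)=2646+7·462=5880 | T(10,8)=462+8·36=750 | T(10,9)=36+9·1=45 | T(10,10)=1+10·0=1
i=11: T(11,1)=0+1·1=1 | T(11,2)=1+2·511=1023 | T(11,3)=511+3·9330=28501 | T(11,4)=9330+4·34105=145750 | T(11,5)=34105+5·42525=246730 | T(11,6)=42525+6·22827=179487 | T(11,7)=22827+7·5880=63987 | T(11,8)=5880+8·750=11880 | T(11,9)=750+9·45=1155 | T(11,10)=45+10·1=55 | T(11,11)=1+11·0=1
B_10 = ΣS(10,k) = 1+511+9330+34105+42525+22827+5880+750+45+1 = 115975
B_11 = ΣS(11,k) = 1+1023+28501+145750+246730+179487+63987+11880+1155+55+1 = 678570

115975, 678570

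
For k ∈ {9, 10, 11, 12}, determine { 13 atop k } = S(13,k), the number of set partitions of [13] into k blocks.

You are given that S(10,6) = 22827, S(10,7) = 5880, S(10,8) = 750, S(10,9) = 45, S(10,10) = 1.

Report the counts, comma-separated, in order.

@11  (11,7):5880·7+22827→63987, (11,8):750·8+5880→11880, (11,9):45·9+750→1155, (11,10):1·10+45→55, (11,11):0·11+1→1
@12  (12,8):11880·8+63987→159027, (12,9):1155·9+11880→22275, (12,10):55·10+1155→1705, (12,11):1·11+55→66, (12,12):0·12+1→1
@13  (13,9):22275·9+159027→359502, (13,10):1705·10+22275→39325, (13,11):66·11+1705→2431, (13,12):1·12+66→78
Read S(13,9) = 359502, S(13,10) = 39325, S(13,11) = 2431, S(13,12) = 78.

359502, 39325, 2431, 78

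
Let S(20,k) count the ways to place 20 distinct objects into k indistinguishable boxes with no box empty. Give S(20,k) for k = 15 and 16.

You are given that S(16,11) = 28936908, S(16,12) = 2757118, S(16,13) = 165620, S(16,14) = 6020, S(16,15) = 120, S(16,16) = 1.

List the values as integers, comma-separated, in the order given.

452329200, 22350954

r17: T_17,12=12×2757118+28936908=62022324; T_17,13=13×165620+2757118=4910178; T_17,14=14×6020+165620=249900; T_17,15=15×120+6020=7820; T_17,16=16×1+120=136
r18: T_18,13=13×4910178+62022324=125854638; T_18,14=14×249900+4910178=8408778; T_18,15=15×7820+249900=367200; T_18,16=16×136+7820=9996
r19: T_19,14=14×8408778+125854638=243577530; T_19,15=15×367200+8408778=13916778; T_19,16=16×9996+367200=527136
r20: T_20,15=15×13916778+243577530=452329200; T_20,16=16×527136+13916778=22350954
Read S(20,15) = 452329200, S(20,16) = 22350954.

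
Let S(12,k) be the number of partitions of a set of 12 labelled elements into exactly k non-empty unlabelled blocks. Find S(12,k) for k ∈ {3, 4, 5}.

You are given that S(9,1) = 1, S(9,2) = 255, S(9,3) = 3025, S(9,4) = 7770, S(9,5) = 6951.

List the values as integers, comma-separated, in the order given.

86526, 611501, 1379400

[10] T[10,1]:1*1+0=1 · T[10,2]:2*255+1=511 · T[10,3]:3*3025+255=9330 · T[10,4]:4*7770+3025=34105 · T[10,5]:5*6951+7770=42525
[11] T[11,2]:2*511+1=1023 · T[11,3]:3*9330+511=28501 · T[11,4]:4*34105+9330=145750 · T[11,5]:5*42525+34105=246730
[12] T[12,3]:3*28501+1023=86526 · T[12,4]:4*145750+28501=611501 · T[12,5]:5*246730+145750=1379400
Read S(12,3) = 86526, S(12,4) = 611501, S(12,5) = 1379400.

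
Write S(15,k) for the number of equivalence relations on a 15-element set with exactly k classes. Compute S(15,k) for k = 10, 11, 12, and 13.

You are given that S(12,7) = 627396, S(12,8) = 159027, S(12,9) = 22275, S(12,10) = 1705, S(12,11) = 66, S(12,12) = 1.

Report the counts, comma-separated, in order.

i=13: T(13,8)=627396+8·159027=1899612 | T(13,9)=159027+9·22275=359502 | T(13,10)=22275+10·1705=39325 | T(13,11)=1705+11·66=2431 | T(13,12)=66+12·1=78 | T(13,13)=1+13·0=1
i=14: T(14,9)=1899612+9·359502=5135130 | T(14,10)=359502+10·39325=752752 | T(14,11)=39325+11·2431=66066 | T(14,12)=2431+12·78=3367 | T(14,13)=78+13·1=91
i=15: T(15,10)=5135130+10·752752=12662650 | T(15,11)=752752+11·66066=1479478 | T(15,12)=66066+12·3367=106470 | T(15,13)=3367+13·91=4550
Read S(15,10) = 12662650, S(15,11) = 1479478, S(15,12) = 106470, S(15,13) = 4550.

12662650, 1479478, 106470, 4550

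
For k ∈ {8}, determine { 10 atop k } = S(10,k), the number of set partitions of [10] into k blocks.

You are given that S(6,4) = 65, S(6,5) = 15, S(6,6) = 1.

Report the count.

i=7: T(7,5)=65+5·15=140 | T(7,6)=15+6·1=21 | T(7,7)=1+7·0=1
i=8: T(8,6)=140+6·21=266 | T(8,7)=21+7·1=28 | T(8,8)=1+8·0=1
i=9: T(9,7)=266+7·28=462 | T(9,8)=28+8·1=36
i=10: T(10,8)=462+8·36=750
Read S(10,8) = 750.

750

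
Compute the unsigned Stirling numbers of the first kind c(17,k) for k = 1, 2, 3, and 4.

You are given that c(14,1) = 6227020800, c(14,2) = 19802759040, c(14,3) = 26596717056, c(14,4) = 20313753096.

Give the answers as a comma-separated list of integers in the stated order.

i=15: T(15,1)=0+14·6227020800=87178291200 | T(15,2)=6227020800+14·19802759040=283465647360 | T(15,3)=19802759040+14·26596717056=392156797824 | T(15,4)=26596717056+14·20313753096=310989260400
i=16: T(16,1)=0+15·87178291200=1307674368000 | T(16,2)=87178291200+15·283465647360=4339163001600 | T(16,3)=283465647360+15·392156797824=6165817614720 | T(16,4)=392156797824+15·310989260400=5056995703824
i=17: T(17,1)=0+16·1307674368000=20922789888000 | T(17,2)=1307674368000+16·4339163001600=70734282393600 | T(17,3)=4339163001600+16·6165817614720=102992244837120 | T(17,4)=6165817614720+16·5056995703824=87077748875904
Read c(17,1) = 20922789888000, c(17,2) = 70734282393600, c(17,3) = 102992244837120, c(17,4) = 87077748875904.

20922789888000, 70734282393600, 102992244837120, 87077748875904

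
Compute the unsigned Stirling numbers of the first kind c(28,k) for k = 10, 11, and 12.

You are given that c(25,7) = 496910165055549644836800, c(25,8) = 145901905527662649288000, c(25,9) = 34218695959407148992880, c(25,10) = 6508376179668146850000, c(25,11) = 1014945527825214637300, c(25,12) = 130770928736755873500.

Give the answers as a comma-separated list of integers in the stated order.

195460557459107504515368560, 33819732719881270820297640, 4894196422205298253024980

@26  (26,8):145901905527662649288000·25+496910165055549644836800→4144457803247115877036800, (26,9):34218695959407148992880·25+145901905527662649288000→1001369304512841374110000, (26,10):6508376179668146850000·25+34218695959407148992880→196928100451110820242880, (26,11):1014945527825214637300·25+6508376179668146850000→31882014375298512782500, (26,12):130770928736755873500·25+1014945527825214637300→4284218746244111474800
@27  (27,9):1001369304512841374110000·26+4144457803247115877036800→30180059720580991603896800, (27,10):196928100451110820242880·26+1001369304512841374110000→6121499916241722700424880, (27,11):31882014375298512782500·26+196928100451110820242880→1025860474208872152587880, (27,12):4284218746244111474800·26+31882014375298512782500→143271701777645411127300
@28  (28,10):6121499916241722700424880·27+30180059720580991603896800→195460557459107504515368560, (28,11):1025860474208872152587880·27+6121499916241722700424880→33819732719881270820297640, (28,12):143271701777645411127300·27+1025860474208872152587880→4894196422205298253024980
Read c(28,10) = 195460557459107504515368560, c(28,11) = 33819732719881270820297640, c(28,12) = 4894196422205298253024980.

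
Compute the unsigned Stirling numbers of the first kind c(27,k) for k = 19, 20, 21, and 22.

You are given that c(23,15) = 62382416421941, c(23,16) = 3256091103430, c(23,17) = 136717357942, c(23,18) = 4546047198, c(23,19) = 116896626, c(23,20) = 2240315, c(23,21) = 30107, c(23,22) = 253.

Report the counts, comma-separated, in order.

1182329687817135, 40681506808800, 1145254303050, 25922927745

row 24: T[24][16]=23·3256091103430+62382416421941=137272511800831  T[24][17]=23·136717357942+3256091103430=6400590336096  T[24][18]=23·4546047198+136717357942=241276443496  T[24][19]=23·116896626+4546047198=7234669596  T[24][20]=23·2240315+116896626=168423871  T[24][21]=23·30107+2240315=2932776  T[24][22]=23·253+30107=35926
row 25: T[25][17]=24·6400590336096+137272511800831=290886679867135  T[25][18]=24·241276443496+6400590336096=12191224980000  T[25][19]=24·7234669596+241276443496=414908513800  T[25][20]=24·168423871+7234669596=11276842500  T[25][21]=24·2932776+168423871=238810495  T[25][22]=24·35926+2932776=3795000
row 26: T[26][18]=25·12191224980000+290886679867135=595667304367135  T[26][19]=25·414908513800+12191224980000=22563937825000  T[26][20]=25·11276842500+414908513800=696829576300  T[26][21]=25·238810495+11276842500=17247104875  T[26][22]=25·3795000+238810495=333685495
row 27: T[27][19]=26·22563937825000+595667304367135=1182329687817135  T[27][20]=26·696829576300+22563937825000=40681506808800  T[27][21]=26·17247104875+696829576300=1145254303050  T[27][22]=26·333685495+17247104875=25922927745
Read c(27,19) = 1182329687817135, c(27,20) = 40681506808800, c(27,21) = 1145254303050, c(27,22) = 25922927745.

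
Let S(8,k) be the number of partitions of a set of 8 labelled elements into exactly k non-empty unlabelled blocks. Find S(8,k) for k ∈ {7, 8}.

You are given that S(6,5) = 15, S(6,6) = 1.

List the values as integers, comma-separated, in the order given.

28, 1

[7] T[7,6]:6*1+15=21 · T[7,7]:7*0+1=1
[8] T[8,7]:7*1+21=28 · T[8,8]:8*0+1=1
Read S(8,7) = 28, S(8,8) = 1.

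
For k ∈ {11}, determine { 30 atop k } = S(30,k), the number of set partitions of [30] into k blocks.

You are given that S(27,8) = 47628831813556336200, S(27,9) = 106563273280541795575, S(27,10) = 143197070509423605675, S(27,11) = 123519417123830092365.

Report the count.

r28: T_28,9=9×106563273280541795575+47628831813556336200=1006698291338432496375; T_28,10=10×143197070509423605675+106563273280541795575=1538533978374777852325; T_28,11=11×123519417123830092365+143197070509423605675=1501910658871554621690
r29: T_29,10=10×1538533978374777852325+1006698291338432496375=16392038075086211019625; T_29,11=11×1501910658871554621690+1538533978374777852325=18059551225961878690915
r30: T_30,11=11×18059551225961878690915+16392038075086211019625=215047101560666876619690
Read S(30,11) = 215047101560666876619690.

215047101560666876619690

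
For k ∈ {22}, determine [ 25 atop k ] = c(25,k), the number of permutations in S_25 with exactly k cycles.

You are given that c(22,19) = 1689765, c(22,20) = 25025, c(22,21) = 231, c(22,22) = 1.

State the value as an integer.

3795000

@23  (23,20):25025·22+1689765→2240315, (23,21):231·22+25025→30107, (23,22):1·22+231→253
@24  (24,21):30107·23+2240315→2932776, (24,22):253·23+30107→35926
@25  (25,22):35926·24+2932776→3795000
Read c(25,22) = 3795000.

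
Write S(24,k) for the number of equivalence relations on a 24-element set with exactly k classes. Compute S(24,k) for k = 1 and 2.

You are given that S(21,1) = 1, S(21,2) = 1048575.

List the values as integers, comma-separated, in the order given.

1, 8388607

r22: T_22,1=1×1+0=1; T_22,2=2×1048575+1=2097151
r23: T_23,1=1×1+0=1; T_23,2=2×2097151+1=4194303
r24: T_24,1=1×1+0=1; T_24,2=2×4194303+1=8388607
Read S(24,1) = 1, S(24,2) = 8388607.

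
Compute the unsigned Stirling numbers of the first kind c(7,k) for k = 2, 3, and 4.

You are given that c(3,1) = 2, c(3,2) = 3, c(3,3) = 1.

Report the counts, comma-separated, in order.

1764, 1624, 735

@4  (4,1):2·3+0→6, (4,2):3·3+2→11, (4,3):1·3+3→6, (4,4):0·3+1→1
@5  (5,1):6·4+0→24, (5,2):11·4+6→50, (5,3):6·4+11→35, (5,4):1·4+6→10
@6  (6,1):24·5+0→120, (6,2):50·5+24→274, (6,3):35·5+50→225, (6,4):10·5+35→85
@7  (7,2):274·6+120→1764, (7,3):225·6+274→1624, (7,4):85·6+225→735
Read c(7,2) = 1764, c(7,3) = 1624, c(7,4) = 735.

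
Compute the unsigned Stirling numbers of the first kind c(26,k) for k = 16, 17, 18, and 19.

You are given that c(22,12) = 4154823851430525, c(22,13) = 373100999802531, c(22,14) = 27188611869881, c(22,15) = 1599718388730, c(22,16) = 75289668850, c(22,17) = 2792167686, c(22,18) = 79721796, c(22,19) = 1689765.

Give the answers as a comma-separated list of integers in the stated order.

i=23: T(23,13)=4154823851430525+22·373100999802531=12363045847086207 | T(23,14)=373100999802531+22·27188611869881=971250460939913 | T(23,15)=27188611869881+22·1599718388730=62382416421941 | T(23,16)=1599718388730+22·75289668850=3256091103430 | T(23,17)=75289668850+22·2792167686=136717357942 | T(23,18)=2792167686+22·79721796=4546047198 | T(23,19)=79721796+22·1689765=116896626
i=24: T(24,14)=12363045847086207+23·971250460939913=34701806448704206 | T(24,15)=971250460939913+23·62382416421941=2406046038644556 | T(24,16)=62382416421941+23·3256091103430=137272511800831 | T(24,17)=3256091103430+23·136717357942=6400590336096 | T(24,18)=136717357942+23·4546047198=241276443496 | T(24,19)=4546047198+23·116896626=7234669596
i=25: T(25,15)=34701806448704206+24·2406046038644556=92446911376173550 | T(25,16)=2406046038644556+24·137272511800831=5700586321864500 | T(25,17)=137272511800831+24·6400590336096=290886679867135 | T(25,18)=6400590336096+24·241276443496=12191224980000 | T(25,19)=241276443496+24·7234669596=414908513800
i=26: T(26,16)=92446911376173550+25·5700586321864500=234961569422786050 | T(26,17)=5700586321864500+25·290886679867135=12972753318542875 | T(26,18)=290886679867135+25·12191224980000=595667304367135 | T(26,19)=12191224980000+25·414908513800=22563937825000
Read c(26,16) = 234961569422786050, c(26,17) = 12972753318542875, c(26,18) = 595667304367135, c(26,19) = 22563937825000.

234961569422786050, 12972753318542875, 595667304367135, 22563937825000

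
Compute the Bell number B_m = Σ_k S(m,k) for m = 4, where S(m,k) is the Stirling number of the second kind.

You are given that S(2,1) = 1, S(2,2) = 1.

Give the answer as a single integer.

r3: T_3,1=1×1+0=1; T_3,2=2×1+1=3; T_3,3=3×0+1=1
r4: T_4,1=1×1+0=1; T_4,2=2×3+1=7; T_4,3=3×1+3=6; T_4,4=4×0+1=1
B_4 = ΣS(4,k) = 1+7+6+1 = 15

15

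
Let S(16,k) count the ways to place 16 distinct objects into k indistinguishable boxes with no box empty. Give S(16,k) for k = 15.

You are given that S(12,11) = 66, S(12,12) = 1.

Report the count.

120

r13: T_13,12=12×1+66=78; T_13,13=13×0+1=1
r14: T_14,13=13×1+78=91; T_14,14=14×0+1=1
r15: T_15,14=14×1+91=105; T_15,15=15×0+1=1
r16: T_16,15=15×1+105=120
Read S(16,15) = 120.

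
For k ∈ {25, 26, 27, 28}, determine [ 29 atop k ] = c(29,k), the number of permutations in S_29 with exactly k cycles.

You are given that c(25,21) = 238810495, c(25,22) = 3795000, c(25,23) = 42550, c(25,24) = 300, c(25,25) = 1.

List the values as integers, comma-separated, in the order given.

843041745, 9642906, 78561, 406

r26: T_26,22=25×3795000+238810495=333685495; T_26,23=25×42550+3795000=4858750; T_26,24=25×300+42550=50050; T_26,25=25×1+300=325; T_26,26=25×0+1=1
r27: T_27,23=26×4858750+333685495=460012995; T_27,24=26×50050+4858750=6160050; T_27,25=26×325+50050=58500; T_27,26=26×1+325=351; T_27,27=26×0+1=1
r28: T_28,24=27×6160050+460012995=626334345; T_28,25=27×58500+6160050=7739550; T_28,26=27×351+58500=67977; T_28,27=27×1+351=378; T_28,28=27×0+1=1
r29: T_29,25=28×7739550+626334345=843041745; T_29,26=28×67977+7739550=9642906; T_29,27=28×378+67977=78561; T_29,28=28×1+378=406
Read c(29,25) = 843041745, c(29,26) = 9642906, c(29,27) = 78561, c(29,28) = 406.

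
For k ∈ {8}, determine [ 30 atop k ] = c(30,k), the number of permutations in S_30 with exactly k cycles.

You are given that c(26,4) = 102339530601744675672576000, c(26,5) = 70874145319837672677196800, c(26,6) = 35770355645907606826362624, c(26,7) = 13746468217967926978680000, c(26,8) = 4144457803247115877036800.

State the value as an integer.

3674201658710345201899117607040

i=27: T(27,5)=102339530601744675672576000+26·70874145319837672677196800=1945067308917524165279692800 | T(27,6)=70874145319837672677196800+26·35770355645907606826362624=1000903392113435450162625024 | T(27,7)=35770355645907606826362624+26·13746468217967926978680000=393178529313073708272042624 | T(27,8)=13746468217967926978680000+26·4144457803247115877036800=121502371102392939781636800
i=28: T(28,6)=1945067308917524165279692800+27·1000903392113435450162625024=28969458895980281319670568448 | T(28,7)=1000903392113435450162625024+27·393178529313073708272042624=11616723683566425573507775872 | T(28,8)=393178529313073708272042624+27·121502371102392939781636800=3673742549077683082376236224
i=29: T(29,7)=28969458895980281319670568448+28·11616723683566425573507775872=354237722035840197377888292864 | T(29,8)=11616723683566425573507775872+28·3673742549077683082376236224=114481515057741551880042390144
i=30: T(30,8)=354237722035840197377888292864+29·114481515057741551880042390144=3674201658710345201899117607040
Read c(30,8) = 3674201658710345201899117607040.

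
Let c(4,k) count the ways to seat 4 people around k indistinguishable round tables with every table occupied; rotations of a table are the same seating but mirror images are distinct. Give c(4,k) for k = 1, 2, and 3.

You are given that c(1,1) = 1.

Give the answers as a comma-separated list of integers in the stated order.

row 2: T[2][1]=1·1+0=1  T[2][2]=1·0+1=1
row 3: T[3][1]=2·1+0=2  T[3][2]=2·1+1=3  T[3][3]=2·0+1=1
row 4: T[4][1]=3·2+0=6  T[4][2]=3·3+2=11  T[4][3]=3·1+3=6
Read c(4,1) = 6, c(4,2) = 11, c(4,3) = 6.

6, 11, 6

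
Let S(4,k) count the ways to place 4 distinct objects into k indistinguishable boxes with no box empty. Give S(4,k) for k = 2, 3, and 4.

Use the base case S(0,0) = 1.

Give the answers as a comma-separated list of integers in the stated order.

7, 6, 1

i=1: T(1,1)=1+1·0=1
i=2: T(2,1)=0+1·1=1 | T(2,2)=1+2·0=1
i=3: T(3,1)=0+1·1=1 | T(3,2)=1+2·1=3 | T(3,3)=1+3·0=1
i=4: T(4,2)=1+2·3=7 | T(4,3)=3+3·1=6 | T(4,4)=1+4·0=1
Read S(4,2) = 7, S(4,3) = 6, S(4,4) = 1.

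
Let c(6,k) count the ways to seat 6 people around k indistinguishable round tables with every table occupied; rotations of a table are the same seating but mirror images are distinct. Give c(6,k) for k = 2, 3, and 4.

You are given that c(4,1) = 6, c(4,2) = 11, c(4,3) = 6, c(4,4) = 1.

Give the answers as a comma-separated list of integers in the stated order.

274, 225, 85

i=5: T(5,1)=0+4·6=24 | T(5,2)=6+4·11=50 | T(5,3)=11+4·6=35 | T(5,4)=6+4·1=10
i=6: T(6,2)=24+5·50=274 | T(6,3)=50+5·35=225 | T(6,4)=35+5·10=85
Read c(6,2) = 274, c(6,3) = 225, c(6,4) = 85.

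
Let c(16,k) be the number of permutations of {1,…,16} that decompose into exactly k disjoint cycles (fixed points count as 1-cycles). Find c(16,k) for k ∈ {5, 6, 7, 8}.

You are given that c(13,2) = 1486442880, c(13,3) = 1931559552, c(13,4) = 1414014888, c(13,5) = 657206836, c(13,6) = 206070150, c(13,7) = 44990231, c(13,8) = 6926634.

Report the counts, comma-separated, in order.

2706813345600, 1009672107080, 272803210680, 54631129553

@14  (14,3):1931559552·13+1486442880→26596717056, (14,4):1414014888·13+1931559552→20313753096, (14,5):657206836·13+1414014888→9957703756, (14,6):206070150·13+657206836→3336118786, (14,7):44990231·13+206070150→790943153, (14,8):6926634·13+44990231→135036473
@15  (15,4):20313753096·14+26596717056→310989260400, (15,5):9957703756·14+20313753096→159721605680, (15,6):3336118786·14+9957703756→56663366760, (15,7):790943153·14+3336118786→14409322928, (15,8):135036473·14+790943153→2681453775
@16  (16,5):159721605680·15+310989260400→2706813345600, (16,6):56663366760·15+159721605680→1009672107080, (16,7):14409322928·15+56663366760→272803210680, (16,8):2681453775·15+14409322928→54631129553
Read c(16,5) = 2706813345600, c(16,6) = 1009672107080, c(16,7) = 272803210680, c(16,8) = 54631129553.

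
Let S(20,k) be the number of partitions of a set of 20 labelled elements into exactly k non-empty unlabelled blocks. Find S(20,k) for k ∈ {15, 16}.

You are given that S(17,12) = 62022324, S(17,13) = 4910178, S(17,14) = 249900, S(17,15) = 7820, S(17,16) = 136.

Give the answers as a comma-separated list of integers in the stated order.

i=18: T(18,13)=62022324+13·4910178=125854638 | T(18,14)=4910178+14·249900=8408778 | T(18,15)=249900+15·7820=367200 | T(18,16)=7820+16·136=9996
i=19: T(19,14)=125854638+14·8408778=243577530 | T(19,15)=8408778+15·367200=13916778 | T(19,16)=367200+16·9996=527136
i=20: T(20,15)=243577530+15·13916778=452329200 | T(20,16)=13916778+16·527136=22350954
Read S(20,15) = 452329200, S(20,16) = 22350954.

452329200, 22350954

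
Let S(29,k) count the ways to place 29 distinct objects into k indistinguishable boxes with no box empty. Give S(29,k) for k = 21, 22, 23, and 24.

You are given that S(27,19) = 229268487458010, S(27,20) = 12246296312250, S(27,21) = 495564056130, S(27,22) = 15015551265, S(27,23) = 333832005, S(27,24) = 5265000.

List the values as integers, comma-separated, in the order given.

@28  (28,20):12246296312250·20+229268487458010→474194413703010, (28,21):495564056130·21+12246296312250→22653141490980, (28,22):15015551265·22+495564056130→825906183960, (28,23):333832005·23+15015551265→22693687380, (28,24):5265000·24+333832005→460192005
@29  (29,21):22653141490980·21+474194413703010→949910385013590, (29,22):825906183960·22+22653141490980→40823077538100, (29,23):22693687380·23+825906183960→1347860993700, (29,24):460192005·24+22693687380→33738295500
Read S(29,21) = 949910385013590, S(29,22) = 40823077538100, S(29,23) = 1347860993700, S(29,24) = 33738295500.

949910385013590, 40823077538100, 1347860993700, 33738295500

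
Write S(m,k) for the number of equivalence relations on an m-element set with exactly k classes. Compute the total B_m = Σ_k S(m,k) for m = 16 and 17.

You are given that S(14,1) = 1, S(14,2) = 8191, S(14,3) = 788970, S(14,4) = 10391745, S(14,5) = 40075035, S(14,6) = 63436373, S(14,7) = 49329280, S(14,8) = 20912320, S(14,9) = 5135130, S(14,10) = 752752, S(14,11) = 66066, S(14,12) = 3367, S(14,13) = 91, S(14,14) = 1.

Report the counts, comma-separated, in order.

10480142147, 82864869804

r15: T_15,1=1×1+0=1; T_15,2=2×8191+1=16383; T_15,3=3×788970+8191=2375101; T_15,4=4×10391745+788970=42355950; T_15,5=5×40075035+10391745=210766920; T_15,6=6×63436373+40075035=420693273; T_15,7=7×49329280+63436373=408741333; T_15,8=8×20912320+49329280=216627840; T_15,9=9×5135130+20912320=67128490; T_15,10=10×752752+5135130=12662650; T_15,11=11×66066+752752=1479478; T_15,12=12×3367+66066=106470; T_15,13=13×91+3367=4550; T_15,14=14×1+91=105; T_15,15=15×0+1=1
r16: T_16,1=1×1+0=1; T_16,2=2×16383+1=32767; T_16,3=3×2375101+16383=7141686; T_16,4=4×42355950+2375101=171798901; T_16,5=5×210766920+42355950=1096190550; T_16,6=6×420693273+210766920=2734926558; T_16,7=7×408741333+420693273=3281882604; T_16,8=8×216627840+408741333=2141764053; T_16,9=9×67128490+216627840=820784250; T_16,10=10×12662650+67128490=193754990; T_16,11=11×1479478+12662650=28936908; T_16,12=12×106470+1479478=2757118; T_16,13=13×4550+106470=165620; T_16,14=14×105+4550=6020; T_16,15=15×1+105=120; T_16,16=16×0+1=1
r17: T_17,1=1×1+0=1; T_17,2=2×32767+1=65535; T_17,3=3×7141686+32767=21457825; T_17,4=4×171798901+7141686=694337290; T_17,5=5×1096190550+171798901=5652751651; T_17,6=6×2734926558+1096190550=17505749898; T_17,7=7×3281882604+2734926558=25708104786; T_17,8=8×2141764053+3281882604=20415995028; T_17,9=9×820784250+2141764053=9528822303; T_17,10=10×193754990+820784250=2758334150; T_17,11=11×28936908+193754990=512060978; T_17,12=12×2757118+28936908=62022324; T_17,13=13×165620+2757118=4910178; T_17,14=14×6020+165620=249900; T_17,15=15×120+6020=7820; T_17,16=16×1+120=136; T_17,17=17×0+1=1
B_16 = ΣS(16,k) = 1+32767+7141686+171798901+1096190550+2734926558+3281882604+2141764053+820784250+193754990+28936908+2757118+165620+6020+120+1 = 10480142147
B_17 = ΣS(17,k) = 1+65535+21457825+694337290+5652751651+17505749898+25708104786+20415995028+9528822303+2758334150+512060978+62022324+4910178+249900+7820+136+1 = 82864869804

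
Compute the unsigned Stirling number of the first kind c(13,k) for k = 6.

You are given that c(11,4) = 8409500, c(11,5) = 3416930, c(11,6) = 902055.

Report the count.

[12] T[12,5]:11*3416930+8409500=45995730 · T[12,6]:11*902055+3416930=13339535
[13] T[13,6]:12*13339535+45995730=206070150
Read c(13,6) = 206070150.

206070150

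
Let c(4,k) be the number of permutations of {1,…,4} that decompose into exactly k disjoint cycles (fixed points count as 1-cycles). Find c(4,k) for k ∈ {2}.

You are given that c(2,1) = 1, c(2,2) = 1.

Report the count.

[3] T[3,1]:2*1+0=2 · T[3,2]:2*1+1=3
[4] T[4,2]:3*3+2=11
Read c(4,2) = 11.

11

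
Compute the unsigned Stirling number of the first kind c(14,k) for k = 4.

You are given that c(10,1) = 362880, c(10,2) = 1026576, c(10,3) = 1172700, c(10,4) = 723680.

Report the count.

20313753096

r11: T_11,1=10×362880+0=3628800; T_11,2=10×1026576+362880=10628640; T_11,3=10×1172700+1026576=12753576; T_11,4=10×723680+1172700=8409500
r12: T_12,2=11×10628640+3628800=120543840; T_12,3=11×12753576+10628640=150917976; T_12,4=11×8409500+12753576=105258076
r13: T_13,3=12×150917976+120543840=1931559552; T_13,4=12×105258076+150917976=1414014888
r14: T_14,4=13×1414014888+1931559552=20313753096
Read c(14,4) = 20313753096.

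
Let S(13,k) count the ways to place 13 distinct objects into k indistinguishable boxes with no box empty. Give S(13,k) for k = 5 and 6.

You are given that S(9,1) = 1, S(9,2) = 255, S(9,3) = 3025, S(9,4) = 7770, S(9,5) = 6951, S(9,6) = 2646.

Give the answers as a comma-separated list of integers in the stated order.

@10  (10,2):255·2+1→511, (10,3):3025·3+255→9330, (10,4):7770·4+3025→34105, (10,5):6951·5+7770→42525, (10,6):2646·6+6951→22827
@11  (11,3):9330·3+511→28501, (11,4):34105·4+9330→145750, (11,5):42525·5+34105→246730, (11,6):22827·6+42525→179487
@12  (12,4):145750·4+28501→611501, (12,5):246730·5+145750→1379400, (12,6):179487·6+246730→1323652
@13  (13,5):1379400·5+611501→7508501, (13,6):1323652·6+1379400→9321312
Read S(13,5) = 7508501, S(13,6) = 9321312.

7508501, 9321312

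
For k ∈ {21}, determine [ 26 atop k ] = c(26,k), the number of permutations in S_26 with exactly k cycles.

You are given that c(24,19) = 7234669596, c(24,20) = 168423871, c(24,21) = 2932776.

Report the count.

17247104875

@25  (25,20):168423871·24+7234669596→11276842500, (25,21):2932776·24+168423871→238810495
@26  (26,21):238810495·25+11276842500→17247104875
Read c(26,21) = 17247104875.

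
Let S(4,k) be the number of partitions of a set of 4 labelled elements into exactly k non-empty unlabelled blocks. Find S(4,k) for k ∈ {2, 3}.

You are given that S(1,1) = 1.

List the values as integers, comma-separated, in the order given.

7, 6

@2  (2,1):1·1+0→1, (2,2):0·2+1→1
@3  (3,1):1·1+0→1, (3,2):1·2+1→3, (3,3):0·3+1→1
@4  (4,2):3·2+1→7, (4,3):1·3+3→6
Read S(4,2) = 7, S(4,3) = 6.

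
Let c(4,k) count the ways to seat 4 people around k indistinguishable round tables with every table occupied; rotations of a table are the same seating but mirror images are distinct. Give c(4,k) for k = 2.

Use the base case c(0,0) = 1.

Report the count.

r1: T_1,1=0×0+1=1
r2: T_2,1=1×1+0=1; T_2,2=1×0+1=1
r3: T_3,1=2×1+0=2; T_3,2=2×1+1=3
r4: T_4,2=3×3+2=11
Read c(4,2) = 11.

11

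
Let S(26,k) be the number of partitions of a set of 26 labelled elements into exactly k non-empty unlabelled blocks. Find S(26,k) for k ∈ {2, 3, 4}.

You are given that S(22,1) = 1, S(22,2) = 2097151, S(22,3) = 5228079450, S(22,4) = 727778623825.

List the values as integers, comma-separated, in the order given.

[23] T[23,1]:1*1+0=1 · T[23,2]:2*2097151+1=4194303 · T[23,3]:3*5228079450+2097151=15686335501 · T[23,4]:4*727778623825+5228079450=2916342574750
[24] T[24,1]:1*1+0=1 · T[24,2]:2*4194303+1=8388607 · T[24,3]:3*15686335501+4194303=47063200806 · T[24,4]:4*2916342574750+15686335501=11681056634501
[25] T[25,1]:1*1+0=1 · T[25,2]:2*8388607+1=16777215 · T[25,3]:3*47063200806+8388607=141197991025 · T[25,4]:4*11681056634501+47063200806=46771289738810
[26] T[26,2]:2*16777215+1=33554431 · T[26,3]:3*141197991025+16777215=423610750290 · T[26,4]:4*46771289738810+141197991025=187226356946265
Read S(26,2) = 33554431, S(26,3) = 423610750290, S(26,4) = 187226356946265.

33554431, 423610750290, 187226356946265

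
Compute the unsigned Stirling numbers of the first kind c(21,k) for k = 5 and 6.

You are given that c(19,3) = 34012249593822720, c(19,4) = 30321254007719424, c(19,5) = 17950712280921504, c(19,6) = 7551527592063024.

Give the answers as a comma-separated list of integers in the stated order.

8037811822645051776, 3599979517947607200

[20] T[20,4]:19*30321254007719424+34012249593822720=610116075740491776 · T[20,5]:19*17950712280921504+30321254007719424=371384787345228000 · T[20,6]:19*7551527592063024+17950712280921504=161429736530118960
[21] T[21,5]:20*371384787345228000+610116075740491776=8037811822645051776 · T[21,6]:20*161429736530118960+371384787345228000=3599979517947607200
Read c(21,5) = 8037811822645051776, c(21,6) = 3599979517947607200.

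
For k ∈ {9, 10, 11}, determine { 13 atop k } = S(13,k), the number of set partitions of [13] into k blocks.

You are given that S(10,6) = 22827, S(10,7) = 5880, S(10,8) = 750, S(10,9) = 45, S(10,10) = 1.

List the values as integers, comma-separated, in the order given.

359502, 39325, 2431

@11  (11,7):5880·7+22827→63987, (11,8):750·8+5880→11880, (11,9):45·9+750→1155, (11,10):1·10+45→55, (11,11):0·11+1→1
@12  (12,8):11880·8+63987→159027, (12,9):1155·9+11880→22275, (12,10):55·10+1155→1705, (12,11):1·11+55→66
@13  (13,9):22275·9+159027→359502, (13,10):1705·10+22275→39325, (13,11):66·11+1705→2431
Read S(13,9) = 359502, S(13,10) = 39325, S(13,11) = 2431.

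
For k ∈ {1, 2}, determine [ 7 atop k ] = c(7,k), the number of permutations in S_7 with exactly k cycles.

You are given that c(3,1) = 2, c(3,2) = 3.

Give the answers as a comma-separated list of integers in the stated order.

720, 1764

row 4: T[4][1]=3·2+0=6  T[4][2]=3·3+2=11
row 5: T[5][1]=4·6+0=24  T[5][2]=4·11+6=50
row 6: T[6][1]=5·24+0=120  T[6][2]=5·50+24=274
row 7: T[7][1]=6·120+0=720  T[7][2]=6·274+120=1764
Read c(7,1) = 720, c(7,2) = 1764.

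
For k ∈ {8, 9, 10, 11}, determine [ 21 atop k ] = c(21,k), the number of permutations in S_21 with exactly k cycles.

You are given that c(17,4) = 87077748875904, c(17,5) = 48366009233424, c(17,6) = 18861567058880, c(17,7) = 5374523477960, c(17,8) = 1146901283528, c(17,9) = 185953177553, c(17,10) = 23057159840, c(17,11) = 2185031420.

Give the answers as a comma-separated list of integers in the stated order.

311333643161390640, 63030812099294896, 10142299865511450, 1307535010540395

row 18: T[18][5]=17·48366009233424+87077748875904=909299905844112  T[18][6]=17·18861567058880+48366009233424=369012649234384  T[18][7]=17·5374523477960+18861567058880=110228466184200  T[18][8]=17·1146901283528+5374523477960=24871845297936  T[18][9]=17·185953177553+1146901283528=4308105301929  T[18][10]=17·23057159840+185953177553=577924894833  T[18][11]=17·2185031420+23057159840=60202693980
row 19: T[19][6]=18·369012649234384+909299905844112=7551527592063024  T[19][7]=18·110228466184200+369012649234384=2353125040549984  T[19][8]=18·24871845297936+110228466184200=557921681547048  T[19][9]=18·4308105301929+24871845297936=102417740732658  T[19][10]=18·577924894833+4308105301929=14710753408923  T[19][11]=18·60202693980+577924894833=1661573386473
row 20: T[20][7]=19·2353125040549984+7551527592063024=52260903362512720  T[20][8]=19·557921681547048+2353125040549984=12953636989943896  T[20][9]=19·102417740732658+557921681547048=2503858755467550  T[20][10]=19·14710753408923+102417740732658=381922055502195  T[20][11]=19·1661573386473+14710753408923=46280647751910
row 21: T[21][8]=20·12953636989943896+52260903362512720=311333643161390640  T[21][9]=20·2503858755467550+12953636989943896=63030812099294896  T[21][10]=20·381922055502195+2503858755467550=10142299865511450  T[21][11]=20·46280647751910+381922055502195=1307535010540395
Read c(21,8) = 311333643161390640, c(21,9) = 63030812099294896, c(21,10) = 10142299865511450, c(21,11) = 1307535010540395.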